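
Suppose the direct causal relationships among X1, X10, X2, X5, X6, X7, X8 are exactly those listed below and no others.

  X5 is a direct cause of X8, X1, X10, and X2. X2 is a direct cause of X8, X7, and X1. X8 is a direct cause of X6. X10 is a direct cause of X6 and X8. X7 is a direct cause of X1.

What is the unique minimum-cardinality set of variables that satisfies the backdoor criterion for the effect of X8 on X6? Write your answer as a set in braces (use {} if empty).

{X10}

Variables eligible for adjustment (non-descendants of X8, excluding X8 and X6): {X1, X10, X2, X5, X7}.
Backdoor paths from X8 to X6:
  P1: X8 <- X5 -> X10 -> X6
  P2: X8 <- X2 <- X5 -> X10 -> X6
  P3: X8 <- X2 -> X7 -> X1 <- X5 -> X10 -> X6
  P4: X8 <- X2 -> X1 <- X5 -> X10 -> X6
  P5: X8 <- X10 -> X6
The empty set is not sufficient: P1 (X8 <- X5 -> X10 -> X6) has no collider blocking it and no conditioned non-collider, so it is open.
Try {X10}:
  P1: blocked at chain node X10 ∈ conditioning set.
  P2: blocked at chain node X10 ∈ conditioning set.
  P3: blocked at collider X1 (neither it nor any descendant is in the conditioning set).
  P4: blocked at collider X1 (neither it nor any descendant is in the conditioning set).
  P5: blocked at fork node X10 ∈ conditioning set.
{X10} contains no descendant of X8 and blocks every backdoor path.
No other singleton works — e.g. {X5} leaves P5 open — so {X10} is the unique smallest valid adjustment set.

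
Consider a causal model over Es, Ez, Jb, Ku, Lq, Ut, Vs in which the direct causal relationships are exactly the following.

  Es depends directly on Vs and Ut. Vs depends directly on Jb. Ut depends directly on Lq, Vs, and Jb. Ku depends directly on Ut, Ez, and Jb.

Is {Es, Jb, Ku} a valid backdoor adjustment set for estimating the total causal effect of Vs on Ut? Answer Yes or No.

No

Backdoor paths from Vs to Ut (paths whose first edge points into Vs):
  P1: Vs <- Jb -> Ut
  P2: Vs <- Jb -> Ku <- Ut
Condition 1 (no descendant of Vs in the set): FAILS — Es and Ku are descendants of Vs.
Condition 2 (every backdoor path blocked by {Es, Jb, Ku}):
  P1: blocked at fork node Jb ∈ conditioning set.
  P2: blocked at fork node Jb ∈ conditioning set.
{Es, Jb, Ku} does not satisfy the backdoor criterion.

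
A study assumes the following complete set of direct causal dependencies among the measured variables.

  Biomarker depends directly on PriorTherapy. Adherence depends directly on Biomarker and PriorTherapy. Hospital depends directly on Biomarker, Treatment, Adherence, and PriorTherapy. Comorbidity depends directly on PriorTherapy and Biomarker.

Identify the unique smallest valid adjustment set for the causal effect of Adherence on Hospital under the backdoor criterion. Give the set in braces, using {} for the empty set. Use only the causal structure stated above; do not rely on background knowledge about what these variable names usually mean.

Variables eligible for adjustment (non-descendants of Adherence, excluding Adherence and Hospital): {Biomarker, Comorbidity, PriorTherapy, Treatment}.
Backdoor paths from Adherence to Hospital:
  P1: Adherence <- PriorTherapy -> Biomarker -> Hospital
  P2: Adherence <- PriorTherapy -> Hospital
  P3: Adherence <- PriorTherapy -> Comorbidity <- Biomarker -> Hospital
  P4: Adherence <- Biomarker <- PriorTherapy -> Hospital
  P5: Adherence <- Biomarker -> Hospital
  P6: Adherence <- Biomarker -> Comorbidity <- PriorTherapy -> Hospital
The empty set is not sufficient: P1 (Adherence <- PriorTherapy -> Biomarker -> Hospital) has no collider blocking it and no conditioned non-collider, so it is open.
Try {Biomarker, PriorTherapy}:
  P1: blocked at fork node PriorTherapy ∈ conditioning set.
  P2: blocked at fork node PriorTherapy ∈ conditioning set.
  P3: blocked at fork node PriorTherapy ∈ conditioning set.
  P4: blocked at chain node Biomarker ∈ conditioning set.
  P5: blocked at fork node Biomarker ∈ conditioning set.
  P6: blocked at fork node Biomarker ∈ conditioning set.
{Biomarker, PriorTherapy} contains no descendant of Adherence and blocks every backdoor path.
Every element of {Biomarker, PriorTherapy} is needed (dropping Biomarker leaves P5 open; dropping PriorTherapy leaves P2 open), so no proper subset is valid.
Among all size-2 subsets of the eligible variables, only {Biomarker, PriorTherapy} blocks every backdoor path, so it is the unique smallest valid adjustment set.

{Biomarker, PriorTherapy}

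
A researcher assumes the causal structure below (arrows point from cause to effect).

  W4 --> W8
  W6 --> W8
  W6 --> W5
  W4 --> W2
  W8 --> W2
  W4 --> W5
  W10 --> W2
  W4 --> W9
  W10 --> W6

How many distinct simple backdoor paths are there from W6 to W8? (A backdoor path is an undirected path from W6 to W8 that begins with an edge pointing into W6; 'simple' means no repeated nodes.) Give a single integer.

A backdoor path from W6 to W8 is any simple undirected path whose first edge points into W6 (i.e. leaves W6 via a parent).
Parents of W6: {W10}.
Enumerating:
  P1: W6 <- W10 -> W2 <- W4 -> W8
  P2: W6 <- W10 -> W2 <- W8
That exhausts the simple backdoor paths. Count: 2.

2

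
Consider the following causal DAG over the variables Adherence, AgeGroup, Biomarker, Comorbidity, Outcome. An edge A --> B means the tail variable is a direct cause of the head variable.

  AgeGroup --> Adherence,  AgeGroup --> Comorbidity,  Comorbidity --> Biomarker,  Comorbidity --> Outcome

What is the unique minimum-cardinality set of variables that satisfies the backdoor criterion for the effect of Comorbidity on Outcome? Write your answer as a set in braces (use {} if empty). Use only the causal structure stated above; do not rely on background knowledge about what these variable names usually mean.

{}

Variables eligible for adjustment (non-descendants of Comorbidity, excluding Comorbidity and Outcome): {Adherence, AgeGroup}.
Backdoor paths from Comorbidity to Outcome:
  (none)
With no backdoor paths the empty set already satisfies the criterion, and it is trivially minimal.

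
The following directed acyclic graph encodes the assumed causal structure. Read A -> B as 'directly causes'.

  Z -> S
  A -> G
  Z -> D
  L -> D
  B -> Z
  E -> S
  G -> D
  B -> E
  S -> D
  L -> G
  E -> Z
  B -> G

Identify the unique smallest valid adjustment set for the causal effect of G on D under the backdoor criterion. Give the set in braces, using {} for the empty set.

Variables eligible for adjustment (non-descendants of G, excluding G and D): {A, B, E, L, S, Z}.
Backdoor paths from G to D:
  P1: G <- L -> D
  P2: G <- B -> E -> Z -> S -> D
  P3: G <- B -> E -> Z -> D
  P4: G <- B -> E -> S <- Z -> D
  P5: G <- B -> E -> S -> D
  P6: G <- B -> Z <- E -> S -> D
  P7: G <- B -> Z -> S -> D
  P8: G <- B -> Z -> D
The empty set is not sufficient: P1 (G <- L -> D) has no collider blocking it and no conditioned non-collider, so it is open.
Try {B, L}:
  P1: blocked at fork node L ∈ conditioning set.
  P2: blocked at fork node B ∈ conditioning set.
  P3: blocked at fork node B ∈ conditioning set.
  P4: blocked at fork node B ∈ conditioning set.
  P5: blocked at fork node B ∈ conditioning set.
  P6: blocked at fork node B ∈ conditioning set.
  P7: blocked at fork node B ∈ conditioning set.
  P8: blocked at fork node B ∈ conditioning set.
{B, L} contains no descendant of G and blocks every backdoor path.
Every element of {B, L} is needed (dropping B leaves P2 open; dropping L leaves P1 open), so no proper subset is valid.
Among all size-2 subsets of the eligible variables, only {B, L} blocks every backdoor path, so it is the unique smallest valid adjustment set.

{B, L}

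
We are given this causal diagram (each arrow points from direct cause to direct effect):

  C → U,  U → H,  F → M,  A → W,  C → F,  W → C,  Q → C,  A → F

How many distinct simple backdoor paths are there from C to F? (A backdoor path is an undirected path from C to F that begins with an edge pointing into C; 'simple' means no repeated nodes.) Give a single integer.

1

A backdoor path from C to F is any simple undirected path whose first edge points into C (i.e. leaves C via a parent).
Parents of C: {Q, W}.
Enumerating:
  P1: C <- W <- A -> F
That exhausts the simple backdoor paths. Count: 1.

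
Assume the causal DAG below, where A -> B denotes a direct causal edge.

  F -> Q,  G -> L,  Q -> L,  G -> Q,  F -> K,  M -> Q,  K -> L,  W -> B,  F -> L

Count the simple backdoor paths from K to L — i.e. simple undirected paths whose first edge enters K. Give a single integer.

3

A backdoor path from K to L is any simple undirected path whose first edge points into K (i.e. leaves K via a parent).
Parents of K: {F}.
Enumerating:
  P1: K <- F -> Q <- G -> L
  P2: K <- F -> Q -> L
  P3: K <- F -> L
That exhausts the simple backdoor paths. Count: 3.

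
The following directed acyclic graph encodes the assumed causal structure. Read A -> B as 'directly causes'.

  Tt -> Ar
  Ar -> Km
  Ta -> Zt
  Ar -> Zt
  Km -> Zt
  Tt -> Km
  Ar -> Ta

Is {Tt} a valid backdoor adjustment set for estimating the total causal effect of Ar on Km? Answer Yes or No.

Yes

Backdoor paths from Ar to Km (paths whose first edge points into Ar):
  P1: Ar <- Tt -> Km
Condition 1 (no descendant of Ar in the set): holds — descendants of Ar are {Km, Ta, Zt}; none are in {Tt}.
Condition 2 (every backdoor path blocked by {Tt}):
  P1: blocked at fork node Tt ∈ conditioning set.
{Tt} satisfies the backdoor criterion.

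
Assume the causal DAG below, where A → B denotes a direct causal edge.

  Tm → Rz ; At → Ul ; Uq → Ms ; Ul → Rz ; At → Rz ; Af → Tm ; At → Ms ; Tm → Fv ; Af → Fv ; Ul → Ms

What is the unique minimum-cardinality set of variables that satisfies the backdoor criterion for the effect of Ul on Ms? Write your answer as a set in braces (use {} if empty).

Variables eligible for adjustment (non-descendants of Ul, excluding Ul and Ms): {Af, At, Fv, Tm, Uq}.
Backdoor paths from Ul to Ms:
  P1: Ul <- At -> Ms
The empty set is not sufficient: P1 (Ul <- At -> Ms) has no collider blocking it and no conditioned non-collider, so it is open.
Try {At}:
  P1: blocked at fork node At ∈ conditioning set.
{At} contains no descendant of Ul and blocks every backdoor path.
No other singleton works — e.g. {Af} leaves P1 open — so {At} is the unique smallest valid adjustment set.

{At}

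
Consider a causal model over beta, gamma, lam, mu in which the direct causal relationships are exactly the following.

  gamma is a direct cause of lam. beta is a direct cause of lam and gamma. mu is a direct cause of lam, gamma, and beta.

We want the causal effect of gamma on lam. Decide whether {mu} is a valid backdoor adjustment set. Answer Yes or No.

No

Backdoor paths from gamma to lam (paths whose first edge points into gamma):
  P1: gamma <- mu -> beta -> lam
  P2: gamma <- mu -> lam
  P3: gamma <- beta <- mu -> lam
  P4: gamma <- beta -> lam
Condition 1 (no descendant of gamma in the set): holds — descendants of gamma are {lam}; none are in {mu}.
Condition 2 (every backdoor path blocked by {mu}):
  P1: blocked at fork node mu ∈ conditioning set.
  P2: blocked at fork node mu ∈ conditioning set.
  P3: blocked at fork node mu ∈ conditioning set.
  P4: open — no interior node is in the conditioning set.
{mu} does not satisfy the backdoor criterion.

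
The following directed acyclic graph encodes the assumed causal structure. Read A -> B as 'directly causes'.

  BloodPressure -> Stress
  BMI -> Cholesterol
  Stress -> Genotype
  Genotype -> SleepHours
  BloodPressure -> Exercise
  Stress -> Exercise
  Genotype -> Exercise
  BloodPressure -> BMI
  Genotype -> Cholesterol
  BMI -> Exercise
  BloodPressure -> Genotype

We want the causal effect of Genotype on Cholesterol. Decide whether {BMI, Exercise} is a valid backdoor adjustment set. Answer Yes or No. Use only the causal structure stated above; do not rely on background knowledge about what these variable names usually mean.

No

Backdoor paths from Genotype to Cholesterol (paths whose first edge points into Genotype):
  P1: Genotype <- BloodPressure -> BMI -> Cholesterol
  P2: Genotype <- BloodPressure -> Stress -> Exercise <- BMI -> Cholesterol
  P3: Genotype <- BloodPressure -> Exercise <- BMI -> Cholesterol
  P4: Genotype <- Stress <- BloodPressure -> BMI -> Cholesterol
  P5: Genotype <- Stress <- BloodPressure -> Exercise <- BMI -> Cholesterol
  P6: Genotype <- Stress -> Exercise <- BloodPressure -> BMI -> Cholesterol
  P7: Genotype <- Stress -> Exercise <- BMI -> Cholesterol
Condition 1 (no descendant of Genotype in the set): FAILS — Exercise is a descendant of Genotype.
Condition 2 (every backdoor path blocked by {BMI, Exercise}):
  P1: blocked at chain node BMI ∈ conditioning set.
  P2: blocked at fork node BMI ∈ conditioning set.
  P3: blocked at fork node BMI ∈ conditioning set.
  P4: blocked at chain node BMI ∈ conditioning set.
  P5: blocked at fork node BMI ∈ conditioning set.
  P6: blocked at chain node BMI ∈ conditioning set.
  P7: blocked at fork node BMI ∈ conditioning set.
{BMI, Exercise} does not satisfy the backdoor criterion.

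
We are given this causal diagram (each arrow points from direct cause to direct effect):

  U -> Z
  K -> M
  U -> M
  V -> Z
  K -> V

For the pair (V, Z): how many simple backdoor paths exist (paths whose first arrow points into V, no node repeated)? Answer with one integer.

1

A backdoor path from V to Z is any simple undirected path whose first edge points into V (i.e. leaves V via a parent).
Parents of V: {K}.
Enumerating:
  P1: V <- K -> M <- U -> Z
That exhausts the simple backdoor paths. Count: 1.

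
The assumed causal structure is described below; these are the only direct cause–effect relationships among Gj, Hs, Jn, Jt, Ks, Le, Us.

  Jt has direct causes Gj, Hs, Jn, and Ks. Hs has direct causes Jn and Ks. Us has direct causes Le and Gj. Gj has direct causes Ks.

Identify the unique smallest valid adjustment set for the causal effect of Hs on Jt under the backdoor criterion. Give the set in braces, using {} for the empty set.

Variables eligible for adjustment (non-descendants of Hs, excluding Hs and Jt): {Gj, Jn, Ks, Le, Us}.
Backdoor paths from Hs to Jt:
  P1: Hs <- Ks -> Gj -> Jt
  P2: Hs <- Ks -> Jt
  P3: Hs <- Jn -> Jt
The empty set is not sufficient: P1 (Hs <- Ks -> Gj -> Jt) has no collider blocking it and no conditioned non-collider, so it is open.
Try {Jn, Ks}:
  P1: blocked at fork node Ks ∈ conditioning set.
  P2: blocked at fork node Ks ∈ conditioning set.
  P3: blocked at fork node Jn ∈ conditioning set.
{Jn, Ks} contains no descendant of Hs and blocks every backdoor path.
Every element of {Jn, Ks} is needed (dropping Jn leaves P3 open; dropping Ks leaves P1 open), so no proper subset is valid.
Among all size-2 subsets of the eligible variables, only {Jn, Ks} blocks every backdoor path, so it is the unique smallest valid adjustment set.

{Jn, Ks}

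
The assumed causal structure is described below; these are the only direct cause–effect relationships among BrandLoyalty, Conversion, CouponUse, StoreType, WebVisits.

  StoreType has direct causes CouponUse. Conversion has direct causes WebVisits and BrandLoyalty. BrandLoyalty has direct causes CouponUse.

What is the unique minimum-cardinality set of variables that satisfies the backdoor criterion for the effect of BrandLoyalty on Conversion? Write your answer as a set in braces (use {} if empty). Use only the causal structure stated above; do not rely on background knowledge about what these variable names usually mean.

{}

Variables eligible for adjustment (non-descendants of BrandLoyalty, excluding BrandLoyalty and Conversion): {CouponUse, StoreType, WebVisits}.
Backdoor paths from BrandLoyalty to Conversion:
  (none)
With no backdoor paths the empty set already satisfies the criterion, and it is trivially minimal.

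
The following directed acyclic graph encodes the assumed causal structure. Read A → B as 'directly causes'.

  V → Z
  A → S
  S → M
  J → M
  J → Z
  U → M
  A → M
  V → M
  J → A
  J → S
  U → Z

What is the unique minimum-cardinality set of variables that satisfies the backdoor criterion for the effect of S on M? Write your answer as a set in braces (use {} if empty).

{A, J}

Variables eligible for adjustment (non-descendants of S, excluding S and M): {A, J, U, V, Z}.
Backdoor paths from S to M:
  P1: S <- J -> A -> M
  P2: S <- J -> M
  P3: S <- J -> Z <- U -> M
  P4: S <- J -> Z <- V -> M
  P5: S <- A <- J -> M
  P6: S <- A <- J -> Z <- U -> M
  P7: S <- A <- J -> Z <- V -> M
  P8: S <- A -> M
The empty set is not sufficient: P1 (S <- J -> A -> M) has no collider blocking it and no conditioned non-collider, so it is open.
Try {A, J}:
  P1: blocked at fork node J ∈ conditioning set.
  P2: blocked at fork node J ∈ conditioning set.
  P3: blocked at fork node J ∈ conditioning set.
  P4: blocked at fork node J ∈ conditioning set.
  P5: blocked at chain node A ∈ conditioning set.
  P6: blocked at chain node A ∈ conditioning set.
  P7: blocked at chain node A ∈ conditioning set.
  P8: blocked at fork node A ∈ conditioning set.
{A, J} contains no descendant of S and blocks every backdoor path.
Every element of {A, J} is needed (dropping A leaves P8 open; dropping J leaves P2 open), so no proper subset is valid.
Among all size-2 subsets of the eligible variables, only {A, J} blocks every backdoor path, so it is the unique smallest valid adjustment set.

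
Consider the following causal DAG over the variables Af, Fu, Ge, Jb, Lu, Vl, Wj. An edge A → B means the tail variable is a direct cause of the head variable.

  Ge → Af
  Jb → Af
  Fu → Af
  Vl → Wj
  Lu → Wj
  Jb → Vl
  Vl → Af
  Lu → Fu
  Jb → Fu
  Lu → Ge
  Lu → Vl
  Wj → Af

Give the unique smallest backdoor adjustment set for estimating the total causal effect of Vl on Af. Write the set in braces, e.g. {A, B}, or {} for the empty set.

Variables eligible for adjustment (non-descendants of Vl, excluding Vl and Af): {Fu, Ge, Jb, Lu}.
Backdoor paths from Vl to Af:
  P1: Vl <- Jb -> Fu <- Lu -> Wj -> Af
  P2: Vl <- Jb -> Fu <- Lu -> Ge -> Af
  P3: Vl <- Jb -> Fu -> Af
  P4: Vl <- Jb -> Af
  P5: Vl <- Lu -> Wj -> Af
  P6: Vl <- Lu -> Fu <- Jb -> Af
  P7: Vl <- Lu -> Fu -> Af
  P8: Vl <- Lu -> Ge -> Af
The empty set is not sufficient: P3 (Vl <- Jb -> Fu -> Af) has no collider blocking it and no conditioned non-collider, so it is open.
Try {Jb, Lu}:
  P1: blocked at fork node Jb ∈ conditioning set.
  P2: blocked at fork node Jb ∈ conditioning set.
  P3: blocked at fork node Jb ∈ conditioning set.
  P4: blocked at fork node Jb ∈ conditioning set.
  P5: blocked at fork node Lu ∈ conditioning set.
  P6: blocked at fork node Lu ∈ conditioning set.
  P7: blocked at fork node Lu ∈ conditioning set.
  P8: blocked at fork node Lu ∈ conditioning set.
{Jb, Lu} contains no descendant of Vl and blocks every backdoor path.
Every element of {Jb, Lu} is needed (dropping Jb leaves P3 open; dropping Lu leaves P5 open), so no proper subset is valid.
Among all size-2 subsets of the eligible variables, only {Jb, Lu} blocks every backdoor path, so it is the unique smallest valid adjustment set.

{Jb, Lu}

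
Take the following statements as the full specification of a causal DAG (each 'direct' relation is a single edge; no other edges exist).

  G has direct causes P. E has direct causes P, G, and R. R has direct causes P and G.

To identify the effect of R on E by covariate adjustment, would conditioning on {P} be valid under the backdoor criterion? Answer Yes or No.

Backdoor paths from R to E (paths whose first edge points into R):
  P1: R <- P -> G -> E
  P2: R <- P -> E
  P3: R <- G <- P -> E
  P4: R <- G -> E
Condition 1 (no descendant of R in the set): holds — descendants of R are {E}; none are in {P}.
Condition 2 (every backdoor path blocked by {P}):
  P1: blocked at fork node P ∈ conditioning set.
  P2: blocked at fork node P ∈ conditioning set.
  P3: blocked at fork node P ∈ conditioning set.
  P4: open — no interior node is in the conditioning set.
{P} does not satisfy the backdoor criterion.

No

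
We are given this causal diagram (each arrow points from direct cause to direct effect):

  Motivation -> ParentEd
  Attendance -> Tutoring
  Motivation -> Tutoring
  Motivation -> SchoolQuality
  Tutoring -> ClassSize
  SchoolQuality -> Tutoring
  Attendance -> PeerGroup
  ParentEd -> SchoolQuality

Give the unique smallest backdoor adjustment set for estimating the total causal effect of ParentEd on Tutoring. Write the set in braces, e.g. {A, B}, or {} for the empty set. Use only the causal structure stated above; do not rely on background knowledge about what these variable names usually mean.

Variables eligible for adjustment (non-descendants of ParentEd, excluding ParentEd and Tutoring): {Attendance, Motivation, PeerGroup}.
Backdoor paths from ParentEd to Tutoring:
  P1: ParentEd <- Motivation -> SchoolQuality -> Tutoring
  P2: ParentEd <- Motivation -> Tutoring
The empty set is not sufficient: P1 (ParentEd <- Motivation -> SchoolQuality -> Tutoring) has no collider blocking it and no conditioned non-collider, so it is open.
Try {Motivation}:
  P1: blocked at fork node Motivation ∈ conditioning set.
  P2: blocked at fork node Motivation ∈ conditioning set.
{Motivation} contains no descendant of ParentEd and blocks every backdoor path.
No other singleton works — e.g. {Attendance} leaves P1 open — so {Motivation} is the unique smallest valid adjustment set.

{Motivation}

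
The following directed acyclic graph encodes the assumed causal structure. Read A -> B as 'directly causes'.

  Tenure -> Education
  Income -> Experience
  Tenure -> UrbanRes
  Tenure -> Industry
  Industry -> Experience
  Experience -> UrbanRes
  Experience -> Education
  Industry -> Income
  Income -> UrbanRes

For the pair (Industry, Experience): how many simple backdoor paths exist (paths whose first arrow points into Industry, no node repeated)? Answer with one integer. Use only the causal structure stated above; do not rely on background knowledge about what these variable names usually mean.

3

A backdoor path from Industry to Experience is any simple undirected path whose first edge points into Industry (i.e. leaves Industry via a parent).
Parents of Industry: {Tenure}.
Enumerating:
  P1: Industry <- Tenure -> Education <- Experience
  P2: Industry <- Tenure -> UrbanRes <- Income -> Experience
  P3: Industry <- Tenure -> UrbanRes <- Experience
That exhausts the simple backdoor paths. Count: 3.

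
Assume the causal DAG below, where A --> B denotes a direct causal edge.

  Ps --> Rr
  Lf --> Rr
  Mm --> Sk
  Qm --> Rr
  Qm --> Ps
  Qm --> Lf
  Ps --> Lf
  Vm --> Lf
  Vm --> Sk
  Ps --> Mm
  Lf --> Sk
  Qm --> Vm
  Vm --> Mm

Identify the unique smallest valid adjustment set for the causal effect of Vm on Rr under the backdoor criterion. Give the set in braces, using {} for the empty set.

Variables eligible for adjustment (non-descendants of Vm, excluding Vm and Rr): {Ps, Qm}.
Backdoor paths from Vm to Rr:
  P1: Vm <- Qm -> Ps -> Lf -> Rr
  P2: Vm <- Qm -> Ps -> Mm -> Sk <- Lf -> Rr
  P3: Vm <- Qm -> Ps -> Rr
  P4: Vm <- Qm -> Lf <- Ps -> Rr
  P5: Vm <- Qm -> Lf -> Rr
  P6: Vm <- Qm -> Lf -> Sk <- Mm <- Ps -> Rr
  P7: Vm <- Qm -> Rr
The empty set is not sufficient: P1 (Vm <- Qm -> Ps -> Lf -> Rr) has no collider blocking it and no conditioned non-collider, so it is open.
Try {Qm}:
  P1: blocked at fork node Qm ∈ conditioning set.
  P2: blocked at fork node Qm ∈ conditioning set.
  P3: blocked at fork node Qm ∈ conditioning set.
  P4: blocked at fork node Qm ∈ conditioning set.
  P5: blocked at fork node Qm ∈ conditioning set.
  P6: blocked at fork node Qm ∈ conditioning set.
  P7: blocked at fork node Qm ∈ conditioning set.
{Qm} contains no descendant of Vm and blocks every backdoor path.
No other singleton works — e.g. {Ps} leaves P5 open — so {Qm} is the unique smallest valid adjustment set.

{Qm}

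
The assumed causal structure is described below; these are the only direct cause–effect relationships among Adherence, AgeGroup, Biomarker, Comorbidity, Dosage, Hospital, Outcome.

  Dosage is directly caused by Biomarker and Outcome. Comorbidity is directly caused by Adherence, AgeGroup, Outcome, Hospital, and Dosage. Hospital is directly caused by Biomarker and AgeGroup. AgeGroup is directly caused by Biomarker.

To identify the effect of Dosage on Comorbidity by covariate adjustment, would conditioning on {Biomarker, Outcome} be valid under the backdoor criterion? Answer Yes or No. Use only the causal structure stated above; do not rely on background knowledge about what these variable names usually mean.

Yes

Backdoor paths from Dosage to Comorbidity (paths whose first edge points into Dosage):
  P1: Dosage <- Outcome -> Comorbidity
  P2: Dosage <- Biomarker -> AgeGroup -> Hospital -> Comorbidity
  P3: Dosage <- Biomarker -> AgeGroup -> Comorbidity
  P4: Dosage <- Biomarker -> Hospital <- AgeGroup -> Comorbidity
  P5: Dosage <- Biomarker -> Hospital -> Comorbidity
Condition 1 (no descendant of Dosage in the set): holds — descendants of Dosage are {Comorbidity}; none are in {Biomarker, Outcome}.
Condition 2 (every backdoor path blocked by {Biomarker, Outcome}):
  P1: blocked at fork node Outcome ∈ conditioning set.
  P2: blocked at fork node Biomarker ∈ conditioning set.
  P3: blocked at fork node Biomarker ∈ conditioning set.
  P4: blocked at fork node Biomarker ∈ conditioning set.
  P5: blocked at fork node Biomarker ∈ conditioning set.
{Biomarker, Outcome} satisfies the backdoor criterion.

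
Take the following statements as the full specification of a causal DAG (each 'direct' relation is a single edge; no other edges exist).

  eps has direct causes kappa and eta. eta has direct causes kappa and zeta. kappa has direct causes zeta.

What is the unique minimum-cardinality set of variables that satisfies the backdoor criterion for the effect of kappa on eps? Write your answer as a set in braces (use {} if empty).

Variables eligible for adjustment (non-descendants of kappa, excluding kappa and eps): {zeta}.
Backdoor paths from kappa to eps:
  P1: kappa <- zeta -> eta -> eps
The empty set is not sufficient: P1 (kappa <- zeta -> eta -> eps) has no collider blocking it and no conditioned non-collider, so it is open.
Try {zeta}:
  P1: blocked at fork node zeta ∈ conditioning set.
{zeta} contains no descendant of kappa and blocks every backdoor path.
{zeta} is the unique smallest valid adjustment set.

{zeta}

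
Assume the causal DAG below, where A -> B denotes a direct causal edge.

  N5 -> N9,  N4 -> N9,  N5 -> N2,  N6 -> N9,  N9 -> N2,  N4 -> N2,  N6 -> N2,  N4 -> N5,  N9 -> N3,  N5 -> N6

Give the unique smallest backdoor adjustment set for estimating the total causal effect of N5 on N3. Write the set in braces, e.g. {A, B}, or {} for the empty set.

{N4}

Variables eligible for adjustment (non-descendants of N5, excluding N5 and N3): {N4}.
Backdoor paths from N5 to N3:
  P1: N5 <- N4 -> N9 -> N3
  P2: N5 <- N4 -> N2 <- N6 -> N9 -> N3
  P3: N5 <- N4 -> N2 <- N9 -> N3
The empty set is not sufficient: P1 (N5 <- N4 -> N9 -> N3) has no collider blocking it and no conditioned non-collider, so it is open.
Try {N4}:
  P1: blocked at fork node N4 ∈ conditioning set.
  P2: blocked at fork node N4 ∈ conditioning set.
  P3: blocked at fork node N4 ∈ conditioning set.
{N4} contains no descendant of N5 and blocks every backdoor path.
{N4} is the unique smallest valid adjustment set.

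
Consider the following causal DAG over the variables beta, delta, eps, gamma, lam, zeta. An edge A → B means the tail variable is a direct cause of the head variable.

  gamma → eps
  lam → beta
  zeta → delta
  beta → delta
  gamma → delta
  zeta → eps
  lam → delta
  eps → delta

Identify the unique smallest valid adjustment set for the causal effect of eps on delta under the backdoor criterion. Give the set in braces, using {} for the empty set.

{gamma, zeta}

Variables eligible for adjustment (non-descendants of eps, excluding eps and delta): {beta, gamma, lam, zeta}.
Backdoor paths from eps to delta:
  P1: eps <- gamma -> delta
  P2: eps <- zeta -> delta
The empty set is not sufficient: P1 (eps <- gamma -> delta) has no collider blocking it and no conditioned non-collider, so it is open.
Try {gamma, zeta}:
  P1: blocked at fork node gamma ∈ conditioning set.
  P2: blocked at fork node zeta ∈ conditioning set.
{gamma, zeta} contains no descendant of eps and blocks every backdoor path.
Every element of {gamma, zeta} is needed (dropping gamma leaves P1 open; dropping zeta leaves P2 open), so no proper subset is valid.
Among all size-2 subsets of the eligible variables, only {gamma, zeta} blocks every backdoor path, so it is the unique smallest valid adjustment set.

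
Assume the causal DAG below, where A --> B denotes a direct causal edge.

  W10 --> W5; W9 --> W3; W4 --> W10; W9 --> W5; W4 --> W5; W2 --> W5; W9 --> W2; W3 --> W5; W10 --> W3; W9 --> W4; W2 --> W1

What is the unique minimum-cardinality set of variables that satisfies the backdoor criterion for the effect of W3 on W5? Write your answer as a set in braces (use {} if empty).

{W10, W9}

Variables eligible for adjustment (non-descendants of W3, excluding W3 and W5): {W1, W10, W2, W4, W9}.
Backdoor paths from W3 to W5:
  P1: W3 <- W9 -> W4 -> W10 -> W5
  P2: W3 <- W9 -> W4 -> W5
  P3: W3 <- W9 -> W2 -> W5
  P4: W3 <- W9 -> W5
  P5: W3 <- W10 <- W4 <- W9 -> W2 -> W5
  P6: W3 <- W10 <- W4 <- W9 -> W5
  P7: W3 <- W10 <- W4 -> W5
  P8: W3 <- W10 -> W5
The empty set is not sufficient: P1 (W3 <- W9 -> W4 -> W10 -> W5) has no collider blocking it and no conditioned non-collider, so it is open.
Try {W10, W9}:
  P1: blocked at fork node W9 ∈ conditioning set.
  P2: blocked at fork node W9 ∈ conditioning set.
  P3: blocked at fork node W9 ∈ conditioning set.
  P4: blocked at fork node W9 ∈ conditioning set.
  P5: blocked at chain node W10 ∈ conditioning set.
  P6: blocked at chain node W10 ∈ conditioning set.
  P7: blocked at chain node W10 ∈ conditioning set.
  P8: blocked at fork node W10 ∈ conditioning set.
{W10, W9} contains no descendant of W3 and blocks every backdoor path.
Every element of {W10, W9} is needed (dropping W10 leaves P7 open; dropping W9 leaves P2 open), so no proper subset is valid.
Among all size-2 subsets of the eligible variables, only {W10, W9} blocks every backdoor path, so it is the unique smallest valid adjustment set.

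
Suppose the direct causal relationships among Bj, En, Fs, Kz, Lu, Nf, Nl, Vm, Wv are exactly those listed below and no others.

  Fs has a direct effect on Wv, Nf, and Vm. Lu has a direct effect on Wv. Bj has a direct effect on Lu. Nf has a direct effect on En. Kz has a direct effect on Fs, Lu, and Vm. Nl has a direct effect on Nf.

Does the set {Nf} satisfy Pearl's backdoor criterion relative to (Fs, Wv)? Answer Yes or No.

Backdoor paths from Fs to Wv (paths whose first edge points into Fs):
  P1: Fs <- Kz -> Lu -> Wv
Condition 1 (no descendant of Fs in the set): FAILS — Nf is a descendant of Fs.
Condition 2 (every backdoor path blocked by {Nf}):
  P1: open — no interior node is in the conditioning set.
{Nf} does not satisfy the backdoor criterion.

No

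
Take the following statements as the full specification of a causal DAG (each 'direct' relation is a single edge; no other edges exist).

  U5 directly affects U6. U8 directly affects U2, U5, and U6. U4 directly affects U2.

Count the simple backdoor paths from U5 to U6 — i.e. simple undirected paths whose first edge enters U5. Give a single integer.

1

A backdoor path from U5 to U6 is any simple undirected path whose first edge points into U5 (i.e. leaves U5 via a parent).
Parents of U5: {U8}.
Enumerating:
  P1: U5 <- U8 -> U6
That exhausts the simple backdoor paths. Count: 1.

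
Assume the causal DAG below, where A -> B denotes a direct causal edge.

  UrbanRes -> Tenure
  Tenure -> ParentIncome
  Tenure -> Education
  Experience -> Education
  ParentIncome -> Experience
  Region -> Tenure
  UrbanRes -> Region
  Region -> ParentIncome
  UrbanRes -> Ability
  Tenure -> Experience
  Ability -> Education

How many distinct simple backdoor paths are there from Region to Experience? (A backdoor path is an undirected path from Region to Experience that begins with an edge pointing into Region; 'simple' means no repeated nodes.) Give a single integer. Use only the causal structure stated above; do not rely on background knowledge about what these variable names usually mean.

6

A backdoor path from Region to Experience is any simple undirected path whose first edge points into Region (i.e. leaves Region via a parent).
Parents of Region: {UrbanRes}.
Enumerating:
  P1: Region <- UrbanRes -> Tenure -> ParentIncome -> Experience
  P2: Region <- UrbanRes -> Tenure -> Experience
  P3: Region <- UrbanRes -> Tenure -> Education <- Experience
  P4: Region <- UrbanRes -> Ability -> Education <- Tenure -> ParentIncome -> Experience
  P5: Region <- UrbanRes -> Ability -> Education <- Tenure -> Experience
  P6: Region <- UrbanRes -> Ability -> Education <- Experience
That exhausts the simple backdoor paths. Count: 6.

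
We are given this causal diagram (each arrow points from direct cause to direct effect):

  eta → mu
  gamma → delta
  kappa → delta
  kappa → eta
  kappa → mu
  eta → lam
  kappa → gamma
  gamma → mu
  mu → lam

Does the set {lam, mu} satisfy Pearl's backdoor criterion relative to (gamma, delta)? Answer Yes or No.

Backdoor paths from gamma to delta (paths whose first edge points into gamma):
  P1: gamma <- kappa -> delta
Condition 1 (no descendant of gamma in the set): FAILS — lam and mu are descendants of gamma.
Condition 2 (every backdoor path blocked by {lam, mu}):
  P1: open — no interior node is in the conditioning set.
{lam, mu} does not satisfy the backdoor criterion.

No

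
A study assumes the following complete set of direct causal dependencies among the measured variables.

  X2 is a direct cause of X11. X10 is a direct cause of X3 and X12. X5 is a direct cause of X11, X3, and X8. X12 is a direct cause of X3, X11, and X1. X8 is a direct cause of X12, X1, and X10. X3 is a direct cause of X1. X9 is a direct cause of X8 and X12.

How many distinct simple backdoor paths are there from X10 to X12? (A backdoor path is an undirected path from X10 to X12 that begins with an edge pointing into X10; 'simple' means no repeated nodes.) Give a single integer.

8

A backdoor path from X10 to X12 is any simple undirected path whose first edge points into X10 (i.e. leaves X10 via a parent).
Parents of X10: {X8}.
Enumerating:
  P1: X10 <- X8 <- X9 -> X12
  P2: X10 <- X8 <- X5 -> X3 <- X12
  P3: X10 <- X8 <- X5 -> X3 -> X1 <- X12
  P4: X10 <- X8 <- X5 -> X11 <- X12
  P5: X10 <- X8 -> X12
  P6: X10 <- X8 -> X1 <- X12
  P7: X10 <- X8 -> X1 <- X3 <- X5 -> X11 <- X12
  P8: X10 <- X8 -> X1 <- X3 <- X12
That exhausts the simple backdoor paths. Count: 8.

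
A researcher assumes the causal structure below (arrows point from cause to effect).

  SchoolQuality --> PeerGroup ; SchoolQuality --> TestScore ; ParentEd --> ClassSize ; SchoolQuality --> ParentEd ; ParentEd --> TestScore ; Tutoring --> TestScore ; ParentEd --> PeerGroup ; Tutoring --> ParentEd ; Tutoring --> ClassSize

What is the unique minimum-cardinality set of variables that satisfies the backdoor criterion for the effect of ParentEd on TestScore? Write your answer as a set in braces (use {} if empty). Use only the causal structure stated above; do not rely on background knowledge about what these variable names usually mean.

Variables eligible for adjustment (non-descendants of ParentEd, excluding ParentEd and TestScore): {SchoolQuality, Tutoring}.
Backdoor paths from ParentEd to TestScore:
  P1: ParentEd <- Tutoring -> TestScore
  P2: ParentEd <- SchoolQuality -> TestScore
The empty set is not sufficient: P1 (ParentEd <- Tutoring -> TestScore) has no collider blocking it and no conditioned non-collider, so it is open.
Try {SchoolQuality, Tutoring}:
  P1: blocked at fork node Tutoring ∈ conditioning set.
  P2: blocked at fork node SchoolQuality ∈ conditioning set.
{SchoolQuality, Tutoring} contains no descendant of ParentEd and blocks every backdoor path.
Every element of {SchoolQuality, Tutoring} is needed (dropping SchoolQuality leaves P2 open; dropping Tutoring leaves P1 open), so no proper subset is valid.
Among all size-2 subsets of the eligible variables, only {SchoolQuality, Tutoring} blocks every backdoor path, so it is the unique smallest valid adjustment set.

{SchoolQuality, Tutoring}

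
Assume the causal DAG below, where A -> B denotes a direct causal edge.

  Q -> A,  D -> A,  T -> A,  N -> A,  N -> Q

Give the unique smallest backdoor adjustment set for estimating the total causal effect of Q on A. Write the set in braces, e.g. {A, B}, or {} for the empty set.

Variables eligible for adjustment (non-descendants of Q, excluding Q and A): {D, N, T}.
Backdoor paths from Q to A:
  P1: Q <- N -> A
The empty set is not sufficient: P1 (Q <- N -> A) has no collider blocking it and no conditioned non-collider, so it is open.
Try {N}:
  P1: blocked at fork node N ∈ conditioning set.
{N} contains no descendant of Q and blocks every backdoor path.
No other singleton works — e.g. {T} leaves P1 open — so {N} is the unique smallest valid adjustment set.

{N}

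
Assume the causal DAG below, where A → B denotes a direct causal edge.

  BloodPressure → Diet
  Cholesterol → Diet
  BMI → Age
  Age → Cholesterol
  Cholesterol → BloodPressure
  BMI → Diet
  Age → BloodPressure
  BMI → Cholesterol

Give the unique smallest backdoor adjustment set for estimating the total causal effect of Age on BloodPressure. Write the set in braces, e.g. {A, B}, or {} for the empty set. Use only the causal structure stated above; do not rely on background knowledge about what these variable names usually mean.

{BMI}

Variables eligible for adjustment (non-descendants of Age, excluding Age and BloodPressure): {BMI}.
Backdoor paths from Age to BloodPressure:
  P1: Age <- BMI -> Cholesterol -> BloodPressure
  P2: Age <- BMI -> Cholesterol -> Diet <- BloodPressure
  P3: Age <- BMI -> Diet <- Cholesterol -> BloodPressure
  P4: Age <- BMI -> Diet <- BloodPressure
The empty set is not sufficient: P1 (Age <- BMI -> Cholesterol -> BloodPressure) has no collider blocking it and no conditioned non-collider, so it is open.
Try {BMI}:
  P1: blocked at fork node BMI ∈ conditioning set.
  P2: blocked at fork node BMI ∈ conditioning set.
  P3: blocked at fork node BMI ∈ conditioning set.
  P4: blocked at fork node BMI ∈ conditioning set.
{BMI} contains no descendant of Age and blocks every backdoor path.
{BMI} is the unique smallest valid adjustment set.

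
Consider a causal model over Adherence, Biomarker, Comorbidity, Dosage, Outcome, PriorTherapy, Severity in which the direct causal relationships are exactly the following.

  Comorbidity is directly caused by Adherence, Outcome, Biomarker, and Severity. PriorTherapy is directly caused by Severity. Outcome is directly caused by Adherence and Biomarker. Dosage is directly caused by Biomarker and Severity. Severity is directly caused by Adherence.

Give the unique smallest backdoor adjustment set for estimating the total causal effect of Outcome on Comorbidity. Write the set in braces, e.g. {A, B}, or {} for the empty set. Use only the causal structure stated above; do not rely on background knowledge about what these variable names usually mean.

Variables eligible for adjustment (non-descendants of Outcome, excluding Outcome and Comorbidity): {Adherence, Biomarker, Dosage, PriorTherapy, Severity}.
Backdoor paths from Outcome to Comorbidity:
  P1: Outcome <- Adherence -> Severity -> Comorbidity
  P2: Outcome <- Adherence -> Severity -> Dosage <- Biomarker -> Comorbidity
  P3: Outcome <- Adherence -> Comorbidity
  P4: Outcome <- Biomarker -> Comorbidity
  P5: Outcome <- Biomarker -> Dosage <- Severity <- Adherence -> Comorbidity
  P6: Outcome <- Biomarker -> Dosage <- Severity -> Comorbidity
The empty set is not sufficient: P1 (Outcome <- Adherence -> Severity -> Comorbidity) has no collider blocking it and no conditioned non-collider, so it is open.
Try {Adherence, Biomarker}:
  P1: blocked at fork node Adherence ∈ conditioning set.
  P2: blocked at fork node Adherence ∈ conditioning set.
  P3: blocked at fork node Adherence ∈ conditioning set.
  P4: blocked at fork node Biomarker ∈ conditioning set.
  P5: blocked at fork node Biomarker ∈ conditioning set.
  P6: blocked at fork node Biomarker ∈ conditioning set.
{Adherence, Biomarker} contains no descendant of Outcome and blocks every backdoor path.
Every element of {Adherence, Biomarker} is needed (dropping Adherence leaves P1 open; dropping Biomarker leaves P4 open), so no proper subset is valid.
Among all size-2 subsets of the eligible variables, only {Adherence, Biomarker} blocks every backdoor path, so it is the unique smallest valid adjustment set.

{Adherence, Biomarker}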